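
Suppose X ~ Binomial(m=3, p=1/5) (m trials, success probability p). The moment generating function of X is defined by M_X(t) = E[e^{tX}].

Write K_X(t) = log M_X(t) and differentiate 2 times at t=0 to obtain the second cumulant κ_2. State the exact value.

κ_2 = d^2K/dt^2 |_{t=0} = 12/25

M_X(t) = (e^(t)/5 + 4/5)^3
K_X(t) = log M_X(t) = 3*log(e^(t)/5 + 4/5)
dK/dt = 3*e^(t)/(e^(t) + 4)
d^2K/dt^2 = 12*e^(t)/(e^(2*t) + 8*e^(t) + 16)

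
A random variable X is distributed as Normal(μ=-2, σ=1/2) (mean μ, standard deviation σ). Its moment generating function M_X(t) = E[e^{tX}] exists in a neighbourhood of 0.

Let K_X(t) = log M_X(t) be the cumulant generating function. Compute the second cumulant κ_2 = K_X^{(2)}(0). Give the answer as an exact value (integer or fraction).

M_X(t) = e^(t^2/8 - 2*t)
K_X(t) = log M_X(t) = t^2/8 - 2*t
K′(t) = t/4 - 2
K′′(t) = 1/4

κ_2 = K′′(0) = 1/4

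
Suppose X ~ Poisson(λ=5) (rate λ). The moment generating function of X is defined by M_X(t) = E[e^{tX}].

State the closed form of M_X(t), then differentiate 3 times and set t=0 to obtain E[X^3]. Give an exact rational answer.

M_X(t) = e^(5*e^(t) - 5)
M′(t) = 5*e^(-5)*e^(t)*e^(5*e^(t))
M′′(t) = (25*e^(2*t)*e^(5*e^(t)) + 5*e^(t)*e^(5*e^(t)))*e^(-5)
M′′′(t) = (125*e^(3*t)*e^(5*e^(t)) + 75*e^(2*t)*e^(5*e^(t)) + 5*e^(t)*e^(5*e^(t)))*e^(-5)

E[X^3] = M′′′(0) = 205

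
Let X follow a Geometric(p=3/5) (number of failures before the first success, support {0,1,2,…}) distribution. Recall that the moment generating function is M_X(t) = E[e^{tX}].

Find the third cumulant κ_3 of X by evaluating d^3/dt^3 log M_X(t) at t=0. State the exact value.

M_X(t) = 3/(5*(1 - 2*e^(t)/5))
K_X(t) = log M_X(t) = -log(1 - 2*e^(t)/5) - log(5) + log(3)
dK/dt = -2*e^(t)/(2*e^(t) - 5)
d^2K/dt^2 = 10*e^(t)/(4*e^(2*t) - 20*e^(t) + 25)
d^3K/dt^3 = (-20*e^(2*t) - 50*e^(t))/(8*e^(3*t) - 60*e^(2*t) + 150*e^(t) - 125)

κ_3 = d^3K/dt^3 |_{t=0} = 70/27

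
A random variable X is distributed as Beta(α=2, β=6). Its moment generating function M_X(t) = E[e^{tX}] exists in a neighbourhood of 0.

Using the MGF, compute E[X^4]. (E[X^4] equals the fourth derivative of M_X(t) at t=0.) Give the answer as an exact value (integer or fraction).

M_X(t) = ₁F₁(2; 8; t)
dM/dt = ₁F₁(3; 9; t)/4
d^2M/dt^2 = ₁F₁(4; 10; t)/12
d^3M/dt^3 = ₁F₁(5; 11; t)/30
d^4M/dt^4 = ₁F₁(6; 12; t)/66

E[X^4] = d^4M/dt^4 |_{t=0} = 1/66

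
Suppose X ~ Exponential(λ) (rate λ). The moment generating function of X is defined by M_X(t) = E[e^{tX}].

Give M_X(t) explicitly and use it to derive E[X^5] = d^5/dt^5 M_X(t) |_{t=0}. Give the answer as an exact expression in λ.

M_X(t) = λ/(λ - t)
D^5[M](t) = 120*λ/(λ^6 - 6*λ^5*t + 15*λ^4*t^2 - 20*λ^3*t^3 + 15*λ^2*t^4 - 6*λ*t^5 + t^6)

E[X^5] = D^5[M](0) = 120/λ^5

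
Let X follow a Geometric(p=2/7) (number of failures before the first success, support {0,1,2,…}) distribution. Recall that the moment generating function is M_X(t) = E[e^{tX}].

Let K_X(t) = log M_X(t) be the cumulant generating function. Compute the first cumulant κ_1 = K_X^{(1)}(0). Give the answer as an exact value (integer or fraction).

M_X(t) = 2/(7*(1 - 5*e^(t)/7))
K_X(t) = log M_X(t) = -log(1 - 5*e^(t)/7) - log(7) + log(2)
dK/dt = -5*e^(t)/(5*e^(t) - 7)

κ_1 = dK/dt |_{t=0} = 5/2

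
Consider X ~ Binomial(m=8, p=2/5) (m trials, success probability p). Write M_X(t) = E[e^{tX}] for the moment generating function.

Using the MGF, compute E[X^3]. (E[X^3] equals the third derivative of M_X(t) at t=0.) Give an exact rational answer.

E[X^3] = D^3[M](0) = 6448/125

M_X(t) = (2*e^(t)/5 + 3/5)^8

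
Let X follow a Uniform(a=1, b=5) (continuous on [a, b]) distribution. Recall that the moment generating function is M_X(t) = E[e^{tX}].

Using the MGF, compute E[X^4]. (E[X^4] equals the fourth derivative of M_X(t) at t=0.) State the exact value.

M_X(t) = (e^(5*t) - e^(t))/(4*t)
M^(4)(t) = (625*t^4*e^(5*t) - t^4*e^(t) - 500*t^3*e^(5*t) + 4*t^3*e^(t) + 300*t^2*e^(5*t) - 12*t^2*e^(t) - 120*t*e^(5*t) + 24*t*e^(t) + 24*e^(5*t) - 24*e^(t))/(4*t^5)

E[X^4] = M^(4)(0) = 781/5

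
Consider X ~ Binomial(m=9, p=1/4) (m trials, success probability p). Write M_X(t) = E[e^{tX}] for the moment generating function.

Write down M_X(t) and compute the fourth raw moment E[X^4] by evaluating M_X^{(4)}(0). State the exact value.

M_X(t) = (e^(t)/4 + 3/4)^9

E[X^4] = d^4M/dt^4 |_{t=0} = 1485/16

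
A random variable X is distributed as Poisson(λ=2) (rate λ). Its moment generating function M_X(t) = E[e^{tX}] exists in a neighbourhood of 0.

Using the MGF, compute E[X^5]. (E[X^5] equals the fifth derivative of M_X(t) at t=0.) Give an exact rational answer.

M_X(t) = e^(2*e^(t) - 2)
D^5[M](t) = (32*e^(5*t)*e^(2*e^(t)) + 160*e^(4*t)*e^(2*e^(t)) + 200*e^(3*t)*e^(2*e^(t)) + 60*e^(2*t)*e^(2*e^(t)) + 2*e^(t)*e^(2*e^(t)))*e^(-2)

E[X^5] = D^5[M](0) = 454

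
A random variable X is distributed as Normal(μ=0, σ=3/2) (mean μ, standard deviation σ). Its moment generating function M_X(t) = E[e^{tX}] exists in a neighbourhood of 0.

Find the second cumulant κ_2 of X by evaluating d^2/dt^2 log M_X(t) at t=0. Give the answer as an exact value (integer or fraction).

κ_2 = d^2K/dt^2 |_{t=0} = 9/4

M_X(t) = e^(9*t^2/8)
K_X(t) = log M_X(t) = 9*t^2/8
dK/dt = 9*t/4
d^2K/dt^2 = 9/4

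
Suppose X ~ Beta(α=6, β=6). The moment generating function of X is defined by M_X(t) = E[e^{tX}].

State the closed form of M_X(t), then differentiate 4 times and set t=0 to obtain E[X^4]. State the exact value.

E[X^4] = M′′′′(0) = 6/65

M_X(t) = ₁F₁(6; 12; t)
M′(t) = ₁F₁(7; 13; t)/2
M′′(t) = 7*₁F₁(8; 14; t)/26
M′′′(t) = 2*₁F₁(9; 15; t)/13
M′′′′(t) = 6*₁F₁(10; 16; t)/65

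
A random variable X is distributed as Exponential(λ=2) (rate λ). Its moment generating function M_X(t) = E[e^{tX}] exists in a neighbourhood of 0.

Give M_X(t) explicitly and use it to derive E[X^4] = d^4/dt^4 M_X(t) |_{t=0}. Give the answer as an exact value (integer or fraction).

E[X^4] = d^4M/dt^4 |_{t=0} = 3/2

M_X(t) = 2/(2 - t)
dM/dt = 2/(t^2 - 4*t + 4)
d^2M/dt^2 = -4/(t^3 - 6*t^2 + 12*t - 8)
d^3M/dt^3 = 12/(t^4 - 8*t^3 + 24*t^2 - 32*t + 16)
d^4M/dt^4 = -48/(t^5 - 10*t^4 + 40*t^3 - 80*t^2 + 80*t - 32)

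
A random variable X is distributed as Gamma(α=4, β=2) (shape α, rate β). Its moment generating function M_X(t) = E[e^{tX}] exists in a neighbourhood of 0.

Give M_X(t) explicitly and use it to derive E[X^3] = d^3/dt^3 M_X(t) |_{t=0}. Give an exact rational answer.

M_X(t) = 16/(2 - t)^4
M′(t) = -64/(t^5 - 10*t^4 + 40*t^3 - 80*t^2 + 80*t - 32)
M′′(t) = 320/(t^6 - 12*t^5 + 60*t^4 - 160*t^3 + 240*t^2 - 192*t + 64)
M′′′(t) = -1920/(t^7 - 14*t^6 + 84*t^5 - 280*t^4 + 560*t^3 - 672*t^2 + 448*t - 128)

E[X^3] = M′′′(0) = 15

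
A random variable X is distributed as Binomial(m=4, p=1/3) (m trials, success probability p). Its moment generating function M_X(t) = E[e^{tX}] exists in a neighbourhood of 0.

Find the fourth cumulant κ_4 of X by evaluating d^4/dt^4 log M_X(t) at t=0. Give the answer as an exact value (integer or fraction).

M_X(t) = (e^(t)/3 + 2/3)^4
K_X(t) = log M_X(t) = 4*log(e^(t)/3 + 2/3)
K′(t) = 4*e^(t)/(e^(t) + 2)
K′′(t) = 8*e^(t)/(e^(2*t) + 4*e^(t) + 4)
K′′′(t) = (-8*e^(2*t) + 16*e^(t))/(e^(3*t) + 6*e^(2*t) + 12*e^(t) + 8)
K′′′′(t) = (8*e^(3*t) - 64*e^(2*t) + 32*e^(t))/(e^(4*t) + 8*e^(3*t) + 24*e^(2*t) + 32*e^(t) + 16)

κ_4 = K′′′′(0) = -8/27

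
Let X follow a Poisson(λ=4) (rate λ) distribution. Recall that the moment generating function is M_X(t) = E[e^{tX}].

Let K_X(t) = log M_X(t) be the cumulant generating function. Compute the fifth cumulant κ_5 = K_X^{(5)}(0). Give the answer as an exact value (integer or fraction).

κ_5 = K′′′′′(0) = 4

M_X(t) = e^(4*e^(t) - 4)
K_X(t) = log M_X(t) = 4*e^(t) - 4
K′(t) = 4*e^(t)
K′′(t) = 4*e^(t)
K′′′(t) = 4*e^(t)
K′′′′(t) = 4*e^(t)
K′′′′′(t) = 4*e^(t)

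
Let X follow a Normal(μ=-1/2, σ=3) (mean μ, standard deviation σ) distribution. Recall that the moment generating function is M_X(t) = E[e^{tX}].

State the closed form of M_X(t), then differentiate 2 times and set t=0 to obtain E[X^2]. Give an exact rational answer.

M_X(t) = e^(9*t^2/2 - t/2)
dM/dt = 9*t*e^(-t/2)*e^(9*t^2/2) - e^(-t/2)*e^(9*t^2/2)/2
d^2M/dt^2 = (324*t^2*e^(9*t^2/2) - 36*t*e^(9*t^2/2) + 37*e^(9*t^2/2))*e^(-t/2)/4

E[X^2] = d^2M/dt^2 |_{t=0} = 37/4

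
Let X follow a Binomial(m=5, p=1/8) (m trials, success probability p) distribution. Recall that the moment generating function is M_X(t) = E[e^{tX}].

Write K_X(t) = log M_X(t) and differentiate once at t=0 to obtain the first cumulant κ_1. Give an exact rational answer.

M_X(t) = (e^(t)/8 + 7/8)^5
K_X(t) = log M_X(t) = 5*log(e^(t)/8 + 7/8)
D[K](t) = 5*e^(t)/(e^(t) + 7)

κ_1 = D[K](0) = 5/8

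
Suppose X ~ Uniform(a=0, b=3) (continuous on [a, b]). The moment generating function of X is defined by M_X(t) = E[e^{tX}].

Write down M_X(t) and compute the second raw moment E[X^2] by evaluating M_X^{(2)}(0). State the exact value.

M_X(t) = (e^(3*t) - 1)/(3*t)
D^2[M](t) = (9*t^2*e^(3*t) - 6*t*e^(3*t) + 2*e^(3*t) - 2)/(3*t^3)

E[X^2] = D^2[M](0) = 3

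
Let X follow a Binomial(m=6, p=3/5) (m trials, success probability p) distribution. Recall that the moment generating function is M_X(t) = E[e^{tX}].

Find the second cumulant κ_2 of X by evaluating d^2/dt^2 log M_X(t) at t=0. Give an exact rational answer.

M_X(t) = (3*e^(t)/5 + 2/5)^6
K_X(t) = log M_X(t) = 6*log(3*e^(t)/5 + 2/5)
D^2[K](t) = 36*e^(t)/(9*e^(2*t) + 12*e^(t) + 4)

κ_2 = D^2[K](0) = 36/25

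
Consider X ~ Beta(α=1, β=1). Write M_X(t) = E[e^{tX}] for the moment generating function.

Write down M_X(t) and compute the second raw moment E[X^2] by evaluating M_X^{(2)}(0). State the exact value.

E[X^2] = M′′(0) = 1/3

M_X(t) = ₁F₁(1; 2; t)
M′(t) = ₁F₁(2; 3; t)/2
M′′(t) = ₁F₁(3; 4; t)/3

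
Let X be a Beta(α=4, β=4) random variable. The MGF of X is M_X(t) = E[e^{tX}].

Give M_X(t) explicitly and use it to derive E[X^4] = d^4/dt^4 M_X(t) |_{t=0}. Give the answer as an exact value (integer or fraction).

M_X(t) = ₁F₁(4; 8; t)
D^4[M](t) = 7*₁F₁(8; 12; t)/66

E[X^4] = D^4[M](0) = 7/66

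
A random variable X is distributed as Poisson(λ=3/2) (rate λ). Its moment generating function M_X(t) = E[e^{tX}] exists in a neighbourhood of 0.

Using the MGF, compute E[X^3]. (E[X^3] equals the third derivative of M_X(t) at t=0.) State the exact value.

E[X^3] = M^(3)(0) = 93/8

M_X(t) = e^(3*e^(t)/2 - 3/2)
M^(3)(t) = (27*e^(3*t)*e^(3*e^(t)/2) + 54*e^(2*t)*e^(3*e^(t)/2) + 12*e^(t)*e^(3*e^(t)/2))*e^(-3/2)/8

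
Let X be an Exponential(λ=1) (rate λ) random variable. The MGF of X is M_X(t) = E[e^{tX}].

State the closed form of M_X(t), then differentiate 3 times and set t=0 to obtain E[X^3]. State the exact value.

E[X^3] = M′′′(0) = 6

M_X(t) = 1/(1 - t)
M′(t) = 1/(t^2 - 2*t + 1)
M′′(t) = -2/(t^3 - 3*t^2 + 3*t - 1)
M′′′(t) = 6/(t^4 - 4*t^3 + 6*t^2 - 4*t + 1)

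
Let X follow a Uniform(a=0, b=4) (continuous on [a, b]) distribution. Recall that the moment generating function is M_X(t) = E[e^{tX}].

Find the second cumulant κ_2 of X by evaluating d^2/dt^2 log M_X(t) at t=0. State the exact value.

κ_2 = K^(2)(0) = 4/3

M_X(t) = (e^(4*t) - 1)/(4*t)
K_X(t) = log M_X(t) = -log(t) + log(e^(4*t) - 1) - 2*log(2)
K^(2)(t) = (-16*t^2*e^(4*t) + e^(8*t) - 2*e^(4*t) + 1)/(t^2*e^(8*t) - 2*t^2*e^(4*t) + t^2)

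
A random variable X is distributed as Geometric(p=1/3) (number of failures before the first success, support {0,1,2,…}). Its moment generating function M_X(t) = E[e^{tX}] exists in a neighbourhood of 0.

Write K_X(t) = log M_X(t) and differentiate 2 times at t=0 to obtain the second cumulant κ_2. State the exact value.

κ_2 = D^2[K](0) = 6

M_X(t) = 1/(3*(1 - 2*e^(t)/3))
K_X(t) = log M_X(t) = -log(1 - 2*e^(t)/3) - log(3)
D^2[K](t) = 6*e^(t)/(4*e^(2*t) - 12*e^(t) + 9)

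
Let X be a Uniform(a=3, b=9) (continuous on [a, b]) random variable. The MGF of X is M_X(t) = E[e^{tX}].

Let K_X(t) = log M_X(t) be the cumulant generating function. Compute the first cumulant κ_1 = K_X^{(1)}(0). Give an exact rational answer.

M_X(t) = (e^(9*t) - e^(3*t))/(6*t)
K_X(t) = log M_X(t) = -log(t) + log(e^(9*t) - e^(3*t)) - log(6)
dK/dt = (9*t*e^(6*t) - 3*t - e^(6*t) + 1)/(t*e^(6*t) - t)

κ_1 = dK/dt |_{t=0} = 6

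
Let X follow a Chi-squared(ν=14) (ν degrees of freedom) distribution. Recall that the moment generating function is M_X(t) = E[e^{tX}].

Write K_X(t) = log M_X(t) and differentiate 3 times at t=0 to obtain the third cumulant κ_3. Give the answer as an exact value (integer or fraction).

κ_3 = K′′′(0) = 112

M_X(t) = (1 - 2*t)^(-7)
K_X(t) = log M_X(t) = -7*log(1 - 2*t)
K′(t) = -14/(2*t - 1)
K′′(t) = 28/(4*t^2 - 4*t + 1)
K′′′(t) = -112/(8*t^3 - 12*t^2 + 6*t - 1)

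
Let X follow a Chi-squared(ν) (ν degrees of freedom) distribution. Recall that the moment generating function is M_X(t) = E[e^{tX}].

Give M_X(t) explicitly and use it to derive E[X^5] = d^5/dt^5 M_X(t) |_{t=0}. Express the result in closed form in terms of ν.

M_X(t) = (1 - 2*t)^(-ν/2)

E[X^5] = D^5[M](0) = ν*(ν^4 + 20*ν^3 + 140*ν^2 + 400*ν + 384)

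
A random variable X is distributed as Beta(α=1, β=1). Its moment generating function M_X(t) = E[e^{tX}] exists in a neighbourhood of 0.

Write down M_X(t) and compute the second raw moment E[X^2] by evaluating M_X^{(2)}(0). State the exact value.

E[X^2] = d^2M/dt^2 |_{t=0} = 1/3

M_X(t) = ₁F₁(1; 2; t)
dM/dt = ₁F₁(2; 3; t)/2
d^2M/dt^2 = ₁F₁(3; 4; t)/3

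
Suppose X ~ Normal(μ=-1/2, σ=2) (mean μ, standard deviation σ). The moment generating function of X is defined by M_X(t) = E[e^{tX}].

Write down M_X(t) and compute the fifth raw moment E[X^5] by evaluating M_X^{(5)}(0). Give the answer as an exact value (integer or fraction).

E[X^5] = d^5M/dt^5 |_{t=0} = -4001/32

M_X(t) = e^(2*t^2 - t/2)
dM/dt = 4*t*e^(-t/2)*e^(2*t^2) - e^(-t/2)*e^(2*t^2)/2
d^2M/dt^2 = (64*t^2*e^(2*t^2) - 16*t*e^(2*t^2) + 17*e^(2*t^2))*e^(-t/2)/4
d^3M/dt^3 = (512*t^3*e^(2*t^2) - 192*t^2*e^(2*t^2) + 408*t*e^(2*t^2) - 49*e^(2*t^2))*e^(-t/2)/8
d^4M/dt^4 = (4096*t^4*e^(2*t^2) - 2048*t^3*e^(2*t^2) + 6528*t^2*e^(2*t^2) - 1568*t*e^(2*t^2) + 865*e^(2*t^2))*e^(-t/2)/16
d^5M/dt^5 = (32768*t^5*e^(2*t^2) - 20480*t^4*e^(2*t^2) + 87040*t^3*e^(2*t^2) - 31360*t^2*e^(2*t^2) + 34600*t*e^(2*t^2) - 4001*e^(2*t^2))*e^(-t/2)/32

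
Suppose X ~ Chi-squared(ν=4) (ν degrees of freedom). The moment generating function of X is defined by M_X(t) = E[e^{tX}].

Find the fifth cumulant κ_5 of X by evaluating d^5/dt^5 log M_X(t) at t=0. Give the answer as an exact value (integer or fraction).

κ_5 = K′′′′′(0) = 1536

M_X(t) = (1 - 2*t)^(-2)
K_X(t) = log M_X(t) = -2*log(1 - 2*t)
K′(t) = -4/(2*t - 1)
K′′(t) = 8/(4*t^2 - 4*t + 1)
K′′′(t) = -32/(8*t^3 - 12*t^2 + 6*t - 1)
K′′′′(t) = 192/(16*t^4 - 32*t^3 + 24*t^2 - 8*t + 1)
K′′′′′(t) = -1536/(32*t^5 - 80*t^4 + 80*t^3 - 40*t^2 + 10*t - 1)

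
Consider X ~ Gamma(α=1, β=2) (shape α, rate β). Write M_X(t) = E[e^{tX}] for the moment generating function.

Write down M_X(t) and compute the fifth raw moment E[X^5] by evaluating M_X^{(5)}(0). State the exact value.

M_X(t) = 2/(2 - t)
M′(t) = 2/(t^2 - 4*t + 4)
M′′(t) = -4/(t^3 - 6*t^2 + 12*t - 8)
M′′′(t) = 12/(t^4 - 8*t^3 + 24*t^2 - 32*t + 16)
M′′′′(t) = -48/(t^5 - 10*t^4 + 40*t^3 - 80*t^2 + 80*t - 32)
M′′′′′(t) = 240/(t^6 - 12*t^5 + 60*t^4 - 160*t^3 + 240*t^2 - 192*t + 64)

E[X^5] = M′′′′′(0) = 15/4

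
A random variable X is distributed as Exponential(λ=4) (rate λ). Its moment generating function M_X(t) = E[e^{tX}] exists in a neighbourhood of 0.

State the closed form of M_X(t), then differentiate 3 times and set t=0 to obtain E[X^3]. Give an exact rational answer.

M_X(t) = 4/(4 - t)
D^3[M](t) = 24/(t^4 - 16*t^3 + 96*t^2 - 256*t + 256)

E[X^3] = D^3[M](0) = 3/32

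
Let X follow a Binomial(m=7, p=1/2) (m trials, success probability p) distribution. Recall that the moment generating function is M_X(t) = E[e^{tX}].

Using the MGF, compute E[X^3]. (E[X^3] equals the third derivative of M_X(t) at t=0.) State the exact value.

M_X(t) = (e^(t)/2 + 1/2)^7
D^3[M](t) = 343*e^(7*t)/128 + 189*e^(6*t)/16 + 2625*e^(5*t)/128 + 35*e^(4*t)/2 + 945*e^(3*t)/128 + 21*e^(2*t)/16 + 7*e^(t)/128

E[X^3] = D^3[M](0) = 245/4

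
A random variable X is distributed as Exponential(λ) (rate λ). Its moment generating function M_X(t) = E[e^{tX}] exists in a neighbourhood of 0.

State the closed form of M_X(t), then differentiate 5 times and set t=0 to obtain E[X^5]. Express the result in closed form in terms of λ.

M_X(t) = λ/(λ - t)
D^5[M](t) = 120*λ/(λ^6 - 6*λ^5*t + 15*λ^4*t^2 - 20*λ^3*t^3 + 15*λ^2*t^4 - 6*λ*t^5 + t^6)

E[X^5] = D^5[M](0) = 120/λ^5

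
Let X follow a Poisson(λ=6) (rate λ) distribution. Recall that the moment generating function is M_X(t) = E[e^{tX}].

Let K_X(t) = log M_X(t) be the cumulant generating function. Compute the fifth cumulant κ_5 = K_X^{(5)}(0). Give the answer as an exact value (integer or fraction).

κ_5 = K′′′′′(0) = 6

M_X(t) = e^(6*e^(t) - 6)
K_X(t) = log M_X(t) = 6*e^(t) - 6
K′(t) = 6*e^(t)
K′′(t) = 6*e^(t)
K′′′(t) = 6*e^(t)
K′′′′(t) = 6*e^(t)
K′′′′′(t) = 6*e^(t)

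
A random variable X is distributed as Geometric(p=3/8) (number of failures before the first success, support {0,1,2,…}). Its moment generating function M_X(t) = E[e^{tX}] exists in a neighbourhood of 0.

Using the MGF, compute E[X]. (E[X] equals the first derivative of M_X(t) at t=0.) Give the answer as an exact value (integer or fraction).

E[X] = D[M](0) = 5/3

M_X(t) = 3/(8*(1 - 5*e^(t)/8))
D[M](t) = 15*e^(t)/(25*e^(2*t) - 80*e^(t) + 64)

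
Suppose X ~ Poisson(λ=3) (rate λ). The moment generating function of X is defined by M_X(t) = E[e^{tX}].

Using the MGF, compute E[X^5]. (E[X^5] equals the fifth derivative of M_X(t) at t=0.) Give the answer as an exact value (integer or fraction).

M_X(t) = e^(3*e^(t) - 3)
dM/dt = 3*e^(-3)*e^(t)*e^(3*e^(t))
d^2M/dt^2 = (9*e^(2*t)*e^(3*e^(t)) + 3*e^(t)*e^(3*e^(t)))*e^(-3)
d^3M/dt^3 = (27*e^(3*t)*e^(3*e^(t)) + 27*e^(2*t)*e^(3*e^(t)) + 3*e^(t)*e^(3*e^(t)))*e^(-3)
d^4M/dt^4 = (81*e^(4*t)*e^(3*e^(t)) + 162*e^(3*t)*e^(3*e^(t)) + 63*e^(2*t)*e^(3*e^(t)) + 3*e^(t)*e^(3*e^(t)))*e^(-3)
d^5M/dt^5 = (243*e^(5*t)*e^(3*e^(t)) + 810*e^(4*t)*e^(3*e^(t)) + 675*e^(3*t)*e^(3*e^(t)) + 135*e^(2*t)*e^(3*e^(t)) + 3*e^(t)*e^(3*e^(t)))*e^(-3)

E[X^5] = d^5M/dt^5 |_{t=0} = 1866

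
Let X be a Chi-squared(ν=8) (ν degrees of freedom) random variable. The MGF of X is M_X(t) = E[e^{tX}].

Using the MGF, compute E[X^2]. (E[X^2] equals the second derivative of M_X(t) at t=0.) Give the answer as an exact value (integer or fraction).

E[X^2] = M^(2)(0) = 80

M_X(t) = (1 - 2*t)^(-4)
M^(2)(t) = 80/(64*t^6 - 192*t^5 + 240*t^4 - 160*t^3 + 60*t^2 - 12*t + 1)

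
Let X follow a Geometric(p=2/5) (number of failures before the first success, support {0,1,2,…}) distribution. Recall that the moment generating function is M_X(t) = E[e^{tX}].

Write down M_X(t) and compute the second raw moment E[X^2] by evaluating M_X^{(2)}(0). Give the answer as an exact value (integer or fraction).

E[X^2] = D^2[M](0) = 6

M_X(t) = 2/(5*(1 - 3*e^(t)/5))
D^2[M](t) = (-18*e^(2*t) - 30*e^(t))/(27*e^(3*t) - 135*e^(2*t) + 225*e^(t) - 125)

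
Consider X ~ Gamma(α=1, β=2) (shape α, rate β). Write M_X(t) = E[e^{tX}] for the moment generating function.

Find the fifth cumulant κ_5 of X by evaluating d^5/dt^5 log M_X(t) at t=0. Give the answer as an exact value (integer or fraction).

M_X(t) = 2/(2 - t)
K_X(t) = log M_X(t) = -log(2 - t) + log(2)
K′(t) = -1/(t - 2)
K′′(t) = 1/(t^2 - 4*t + 4)
K′′′(t) = -2/(t^3 - 6*t^2 + 12*t - 8)
K′′′′(t) = 6/(t^4 - 8*t^3 + 24*t^2 - 32*t + 16)
K′′′′′(t) = -24/(t^5 - 10*t^4 + 40*t^3 - 80*t^2 + 80*t - 32)

κ_5 = K′′′′′(0) = 3/4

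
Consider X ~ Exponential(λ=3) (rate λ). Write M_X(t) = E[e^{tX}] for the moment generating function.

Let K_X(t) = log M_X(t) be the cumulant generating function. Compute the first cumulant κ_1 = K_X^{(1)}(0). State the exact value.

κ_1 = K^(1)(0) = 1/3

M_X(t) = 3/(3 - t)
K_X(t) = log M_X(t) = -log(3 - t) + log(3)
K^(1)(t) = -1/(t - 3)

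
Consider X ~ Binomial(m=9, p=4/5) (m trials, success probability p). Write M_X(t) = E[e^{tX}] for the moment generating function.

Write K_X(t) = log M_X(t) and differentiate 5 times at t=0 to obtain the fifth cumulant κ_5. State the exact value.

κ_5 = K′′′′′(0) = 2484/3125

M_X(t) = (4*e^(t)/5 + 1/5)^9
K_X(t) = log M_X(t) = 9*log(4*e^(t)/5 + 1/5)
K′(t) = 36*e^(t)/(4*e^(t) + 1)
K′′(t) = 36*e^(t)/(16*e^(2*t) + 8*e^(t) + 1)
K′′′(t) = (-144*e^(2*t) + 36*e^(t))/(64*e^(3*t) + 48*e^(2*t) + 12*e^(t) + 1)
K′′′′(t) = (576*e^(3*t) - 576*e^(2*t) + 36*e^(t))/(256*e^(4*t) + 256*e^(3*t) + 96*e^(2*t) + 16*e^(t) + 1)
K′′′′′(t) = (-2304*e^(4*t) + 6336*e^(3*t) - 1584*e^(2*t) + 36*e^(t))/(1024*e^(5*t) + 1280*e^(4*t) + 640*e^(3*t) + 160*e^(2*t) + 20*e^(t) + 1)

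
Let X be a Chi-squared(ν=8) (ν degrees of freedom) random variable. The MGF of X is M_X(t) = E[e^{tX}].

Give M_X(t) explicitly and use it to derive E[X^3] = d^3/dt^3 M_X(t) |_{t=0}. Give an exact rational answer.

M_X(t) = (1 - 2*t)^(-4)
D^3[M](t) = -960/(128*t^7 - 448*t^6 + 672*t^5 - 560*t^4 + 280*t^3 - 84*t^2 + 14*t - 1)

E[X^3] = D^3[M](0) = 960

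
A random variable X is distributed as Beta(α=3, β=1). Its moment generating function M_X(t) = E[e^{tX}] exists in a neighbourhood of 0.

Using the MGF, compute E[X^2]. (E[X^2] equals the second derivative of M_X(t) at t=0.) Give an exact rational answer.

E[X^2] = d^2M/dt^2 |_{t=0} = 3/5

M_X(t) = ₁F₁(3; 4; t)
dM/dt = 3*₁F₁(4; 5; t)/4
d^2M/dt^2 = 3*₁F₁(5; 6; t)/5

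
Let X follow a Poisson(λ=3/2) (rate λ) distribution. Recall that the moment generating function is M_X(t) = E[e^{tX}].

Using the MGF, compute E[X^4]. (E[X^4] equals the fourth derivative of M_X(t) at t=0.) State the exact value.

E[X^4] = M^(4)(0) = 681/16

M_X(t) = e^(3*e^(t)/2 - 3/2)
M^(4)(t) = (81*e^(4*t)*e^(3*e^(t)/2) + 324*e^(3*t)*e^(3*e^(t)/2) + 252*e^(2*t)*e^(3*e^(t)/2) + 24*e^(t)*e^(3*e^(t)/2))*e^(-3/2)/16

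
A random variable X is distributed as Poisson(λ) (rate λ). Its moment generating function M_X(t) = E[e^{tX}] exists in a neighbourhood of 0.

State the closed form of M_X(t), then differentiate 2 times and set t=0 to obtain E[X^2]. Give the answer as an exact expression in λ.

M_X(t) = e^(λ*(e^(t) - 1))
M^(2)(t) = (λ^2*e^(2*t)*e^(λ*e^(t)) + λ*e^(t)*e^(λ*e^(t)))*e^(-λ)

E[X^2] = M^(2)(0) = λ*(λ + 1)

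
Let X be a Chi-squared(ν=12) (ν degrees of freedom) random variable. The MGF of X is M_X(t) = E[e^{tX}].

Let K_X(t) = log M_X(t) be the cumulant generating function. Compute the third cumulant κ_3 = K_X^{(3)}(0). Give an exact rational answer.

κ_3 = K^(3)(0) = 96

M_X(t) = (1 - 2*t)^(-6)
K_X(t) = log M_X(t) = -6*log(1 - 2*t)
K^(3)(t) = -96/(8*t^3 - 12*t^2 + 6*t - 1)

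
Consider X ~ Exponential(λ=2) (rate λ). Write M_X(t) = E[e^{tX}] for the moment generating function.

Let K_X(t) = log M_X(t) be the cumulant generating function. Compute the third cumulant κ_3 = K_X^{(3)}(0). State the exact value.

M_X(t) = 2/(2 - t)
K_X(t) = log M_X(t) = -log(2 - t) + log(2)
dK/dt = -1/(t - 2)
d^2K/dt^2 = 1/(t^2 - 4*t + 4)
d^3K/dt^3 = -2/(t^3 - 6*t^2 + 12*t - 8)

κ_3 = d^3K/dt^3 |_{t=0} = 1/4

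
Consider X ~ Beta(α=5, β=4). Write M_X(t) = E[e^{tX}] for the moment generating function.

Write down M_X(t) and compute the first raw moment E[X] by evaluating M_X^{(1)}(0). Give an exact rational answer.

M_X(t) = ₁F₁(5; 9; t)
D[M](t) = 5*₁F₁(6; 10; t)/9

E[X] = D[M](0) = 5/9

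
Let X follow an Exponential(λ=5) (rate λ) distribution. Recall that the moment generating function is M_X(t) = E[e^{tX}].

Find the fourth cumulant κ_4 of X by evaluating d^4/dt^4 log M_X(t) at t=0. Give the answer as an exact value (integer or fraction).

M_X(t) = 5/(5 - t)
K_X(t) = log M_X(t) = -log(5 - t) + log(5)
D^4[K](t) = 6/(t^4 - 20*t^3 + 150*t^2 - 500*t + 625)

κ_4 = D^4[K](0) = 6/625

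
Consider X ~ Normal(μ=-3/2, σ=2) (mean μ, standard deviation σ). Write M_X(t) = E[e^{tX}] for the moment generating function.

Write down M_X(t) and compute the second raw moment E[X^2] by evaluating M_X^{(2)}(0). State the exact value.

E[X^2] = D^2[M](0) = 25/4

M_X(t) = e^(2*t^2 - 3*t/2)
D^2[M](t) = (64*t^2*e^(2*t^2) - 48*t*e^(2*t^2) + 25*e^(2*t^2))*e^(-3*t/2)/4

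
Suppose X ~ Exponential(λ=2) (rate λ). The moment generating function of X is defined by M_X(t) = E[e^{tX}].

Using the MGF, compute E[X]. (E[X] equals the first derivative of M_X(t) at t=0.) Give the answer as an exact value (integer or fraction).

M_X(t) = 2/(2 - t)
dM/dt = 2/(t^2 - 4*t + 4)

E[X] = dM/dt |_{t=0} = 1/2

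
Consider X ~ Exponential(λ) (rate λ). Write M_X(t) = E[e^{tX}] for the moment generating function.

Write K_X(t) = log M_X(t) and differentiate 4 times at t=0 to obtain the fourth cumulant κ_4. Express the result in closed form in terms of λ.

M_X(t) = λ/(λ - t)
K_X(t) = log M_X(t) = log(λ) - log(λ - t)
D^4[K](t) = 6/(λ^4 - 4*λ^3*t + 6*λ^2*t^2 - 4*λ*t^3 + t^4)

κ_4 = D^4[K](0) = 6/λ^4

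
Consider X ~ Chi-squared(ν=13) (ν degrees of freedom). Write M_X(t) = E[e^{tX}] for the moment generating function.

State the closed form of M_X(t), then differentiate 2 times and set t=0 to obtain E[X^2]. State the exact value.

E[X^2] = d^2M/dt^2 |_{t=0} = 195

M_X(t) = (1 - 2*t)^(-13/2)
dM/dt = -13/(128*t^7*√(1 - 2*t) - 448*t^6*√(1 - 2*t) + 672*t^5*√(1 - 2*t) - 560*t^4*√(1 - 2*t) + 280*t^3*√(1 - 2*t) - 84*t^2*√(1 - 2*t) + 14*t*√(1 - 2*t) - √(1 - 2*t))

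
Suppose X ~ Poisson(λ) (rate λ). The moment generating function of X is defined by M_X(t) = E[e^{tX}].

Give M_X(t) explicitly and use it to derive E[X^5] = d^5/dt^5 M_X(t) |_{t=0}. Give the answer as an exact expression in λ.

M_X(t) = e^(λ*(e^(t) - 1))
dM/dt = λ*e^(-λ)*e^(t)*e^(λ*e^(t))
d^2M/dt^2 = (λ^2*e^(2*t)*e^(λ*e^(t)) + λ*e^(t)*e^(λ*e^(t)))*e^(-λ)
d^3M/dt^3 = (λ^3*e^(3*t)*e^(λ*e^(t)) + 3*λ^2*e^(2*t)*e^(λ*e^(t)) + λ*e^(t)*e^(λ*e^(t)))*e^(-λ)
d^4M/dt^4 = (λ^4*e^(4*t)*e^(λ*e^(t)) + 6*λ^3*e^(3*t)*e^(λ*e^(t)) + 7*λ^2*e^(2*t)*e^(λ*e^(t)) + λ*e^(t)*e^(λ*e^(t)))*e^(-λ)
d^5M/dt^5 = (λ^5*e^(5*t)*e^(λ*e^(t)) + 10*λ^4*e^(4*t)*e^(λ*e^(t)) + 25*λ^3*e^(3*t)*e^(λ*e^(t)) + 15*λ^2*e^(2*t)*e^(λ*e^(t)) + λ*e^(t)*e^(λ*e^(t)))*e^(-λ)

E[X^5] = d^5M/dt^5 |_{t=0} = λ*(λ^4 + 10*λ^3 + 25*λ^2 + 15*λ + 1)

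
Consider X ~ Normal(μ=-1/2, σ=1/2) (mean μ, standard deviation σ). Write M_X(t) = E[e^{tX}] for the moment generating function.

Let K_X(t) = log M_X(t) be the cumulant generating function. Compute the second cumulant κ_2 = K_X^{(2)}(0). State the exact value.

M_X(t) = e^(t^2/8 - t/2)
K_X(t) = log M_X(t) = t^2/8 - t/2
D^2[K](t) = 1/4

κ_2 = D^2[K](0) = 1/4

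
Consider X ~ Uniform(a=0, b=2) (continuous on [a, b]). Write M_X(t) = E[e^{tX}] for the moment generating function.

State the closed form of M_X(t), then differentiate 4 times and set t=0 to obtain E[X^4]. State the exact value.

E[X^4] = M^(4)(0) = 16/5

M_X(t) = (e^(2*t) - 1)/(2*t)
M^(4)(t) = (8*t^4*e^(2*t) - 16*t^3*e^(2*t) + 24*t^2*e^(2*t) - 24*t*e^(2*t) + 12*e^(2*t) - 12)/t^5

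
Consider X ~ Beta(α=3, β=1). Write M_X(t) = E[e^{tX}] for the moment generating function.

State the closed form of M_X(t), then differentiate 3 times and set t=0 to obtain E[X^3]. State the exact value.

M_X(t) = ₁F₁(3; 4; t)
dM/dt = 3*₁F₁(4; 5; t)/4
d^2M/dt^2 = 3*₁F₁(5; 6; t)/5
d^3M/dt^3 = ₁F₁(6; 7; t)/2

E[X^3] = d^3M/dt^3 |_{t=0} = 1/2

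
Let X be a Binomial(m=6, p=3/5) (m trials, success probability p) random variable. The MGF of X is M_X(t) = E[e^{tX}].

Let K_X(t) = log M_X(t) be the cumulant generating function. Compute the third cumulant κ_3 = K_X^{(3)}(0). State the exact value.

M_X(t) = (3*e^(t)/5 + 2/5)^6
K_X(t) = log M_X(t) = 6*log(3*e^(t)/5 + 2/5)
D^3[K](t) = (-108*e^(2*t) + 72*e^(t))/(27*e^(3*t) + 54*e^(2*t) + 36*e^(t) + 8)

κ_3 = D^3[K](0) = -36/125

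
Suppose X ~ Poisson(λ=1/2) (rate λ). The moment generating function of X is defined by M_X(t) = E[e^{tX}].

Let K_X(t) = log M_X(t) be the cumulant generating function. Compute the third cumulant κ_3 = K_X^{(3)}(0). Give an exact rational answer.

M_X(t) = e^(e^(t)/2 - 1/2)
K_X(t) = log M_X(t) = e^(t)/2 - 1/2
dK/dt = e^(t)/2
d^2K/dt^2 = e^(t)/2
d^3K/dt^3 = e^(t)/2

κ_3 = d^3K/dt^3 |_{t=0} = 1/2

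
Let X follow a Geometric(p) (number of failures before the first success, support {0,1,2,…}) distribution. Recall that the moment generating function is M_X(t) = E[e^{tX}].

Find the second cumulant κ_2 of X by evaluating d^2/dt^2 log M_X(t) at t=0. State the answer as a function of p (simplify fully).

κ_2 = K′′(0) = (1 - p)/p^2

M_X(t) = p/(-(1 - p)*e^(t) + 1)
K_X(t) = log M_X(t) = log(p) - log(-(1 - p)*e^(t) + 1)
K′(t) = (-p*e^(t) + e^(t))/(p*e^(t) - e^(t) + 1)
K′′(t) = (-p*e^(t) + e^(t))/(p^2*e^(2*t) - 2*p*e^(2*t) + 2*p*e^(t) + e^(2*t) - 2*e^(t) + 1)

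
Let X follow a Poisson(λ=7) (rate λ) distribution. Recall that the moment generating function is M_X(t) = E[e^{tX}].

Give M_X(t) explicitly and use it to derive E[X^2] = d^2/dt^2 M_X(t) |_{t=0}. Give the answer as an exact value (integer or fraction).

M_X(t) = e^(7*e^(t) - 7)
D^2[M](t) = (49*e^(2*t)*e^(7*e^(t)) + 7*e^(t)*e^(7*e^(t)))*e^(-7)

E[X^2] = D^2[M](0) = 56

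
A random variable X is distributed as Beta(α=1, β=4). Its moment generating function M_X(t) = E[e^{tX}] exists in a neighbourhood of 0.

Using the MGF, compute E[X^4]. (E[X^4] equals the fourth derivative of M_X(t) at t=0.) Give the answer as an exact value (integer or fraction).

E[X^4] = M^(4)(0) = 1/70

M_X(t) = ₁F₁(1; 5; t)
M^(4)(t) = ₁F₁(5; 9; t)/70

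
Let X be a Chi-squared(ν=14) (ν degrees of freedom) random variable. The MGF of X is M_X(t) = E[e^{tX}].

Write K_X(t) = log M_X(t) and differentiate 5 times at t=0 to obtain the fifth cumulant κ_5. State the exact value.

κ_5 = D^5[K](0) = 5376

M_X(t) = (1 - 2*t)^(-7)
K_X(t) = log M_X(t) = -7*log(1 - 2*t)
D^5[K](t) = -5376/(32*t^5 - 80*t^4 + 80*t^3 - 40*t^2 + 10*t - 1)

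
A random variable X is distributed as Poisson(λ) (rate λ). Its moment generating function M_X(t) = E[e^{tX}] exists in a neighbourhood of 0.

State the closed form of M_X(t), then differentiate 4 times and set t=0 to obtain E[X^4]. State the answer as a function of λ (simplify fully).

E[X^4] = M^(4)(0) = λ*(λ^3 + 6*λ^2 + 7*λ + 1)

M_X(t) = e^(λ*(e^(t) - 1))
M^(4)(t) = (λ^4*e^(4*t)*e^(λ*e^(t)) + 6*λ^3*e^(3*t)*e^(λ*e^(t)) + 7*λ^2*e^(2*t)*e^(λ*e^(t)) + λ*e^(t)*e^(λ*e^(t)))*e^(-λ)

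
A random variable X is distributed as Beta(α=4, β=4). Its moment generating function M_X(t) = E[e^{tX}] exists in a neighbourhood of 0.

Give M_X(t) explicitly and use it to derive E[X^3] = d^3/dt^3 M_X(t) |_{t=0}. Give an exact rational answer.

M_X(t) = ₁F₁(4; 8; t)
M^(3)(t) = ₁F₁(7; 11; t)/6

E[X^3] = M^(3)(0) = 1/6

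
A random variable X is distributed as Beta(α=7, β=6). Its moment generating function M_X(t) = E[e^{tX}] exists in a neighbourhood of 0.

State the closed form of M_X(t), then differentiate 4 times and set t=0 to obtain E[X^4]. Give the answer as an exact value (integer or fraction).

M_X(t) = ₁F₁(7; 13; t)
D^4[M](t) = 3*₁F₁(11; 17; t)/26

E[X^4] = D^4[M](0) = 3/26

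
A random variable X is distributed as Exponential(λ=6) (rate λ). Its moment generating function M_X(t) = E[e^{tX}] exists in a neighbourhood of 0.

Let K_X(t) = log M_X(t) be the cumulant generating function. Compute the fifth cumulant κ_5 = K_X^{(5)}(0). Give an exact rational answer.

κ_5 = D^5[K](0) = 1/324

M_X(t) = 6/(6 - t)
K_X(t) = log M_X(t) = -log(6 - t) + log(6)
D^5[K](t) = -24/(t^5 - 30*t^4 + 360*t^3 - 2160*t^2 + 6480*t - 7776)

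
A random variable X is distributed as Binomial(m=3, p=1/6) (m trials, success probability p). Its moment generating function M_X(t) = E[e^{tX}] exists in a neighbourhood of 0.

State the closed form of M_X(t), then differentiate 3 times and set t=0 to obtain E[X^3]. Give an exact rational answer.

M_X(t) = (e^(t)/6 + 5/6)^3
M^(3)(t) = e^(3*t)/8 + 5*e^(2*t)/9 + 25*e^(t)/72

E[X^3] = M^(3)(0) = 37/36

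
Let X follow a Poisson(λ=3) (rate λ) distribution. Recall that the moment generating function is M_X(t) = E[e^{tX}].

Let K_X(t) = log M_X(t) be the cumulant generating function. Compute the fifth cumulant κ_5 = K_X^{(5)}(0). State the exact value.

M_X(t) = e^(3*e^(t) - 3)
K_X(t) = log M_X(t) = 3*e^(t) - 3
K′(t) = 3*e^(t)
K′′(t) = 3*e^(t)
K′′′(t) = 3*e^(t)
K′′′′(t) = 3*e^(t)
K′′′′′(t) = 3*e^(t)

κ_5 = K′′′′′(0) = 3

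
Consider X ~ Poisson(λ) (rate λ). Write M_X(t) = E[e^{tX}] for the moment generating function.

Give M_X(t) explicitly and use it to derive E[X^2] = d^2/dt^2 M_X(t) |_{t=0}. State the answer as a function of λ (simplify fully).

E[X^2] = d^2M/dt^2 |_{t=0} = λ*(λ + 1)

M_X(t) = e^(λ*(e^(t) - 1))
dM/dt = λ*e^(-λ)*e^(t)*e^(λ*e^(t))
d^2M/dt^2 = (λ^2*e^(2*t)*e^(λ*e^(t)) + λ*e^(t)*e^(λ*e^(t)))*e^(-λ)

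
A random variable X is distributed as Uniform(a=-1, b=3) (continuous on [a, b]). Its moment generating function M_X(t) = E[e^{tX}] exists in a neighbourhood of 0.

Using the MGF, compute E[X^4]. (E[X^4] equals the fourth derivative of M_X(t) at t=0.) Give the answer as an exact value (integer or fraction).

E[X^4] = d^4M/dt^4 |_{t=0} = 61/5

M_X(t) = (e^(3*t) - e^(-t))/(4*t)
dM/dt = (3*t*e^(4*t) + t - e^(4*t) + 1)*e^(-t)/(4*t^2)
d^2M/dt^2 = (9*t^2*e^(4*t) - t^2 - 6*t*e^(4*t) - 2*t + 2*e^(4*t) - 2)*e^(-t)/(4*t^3)
d^3M/dt^3 = (27*t^3*e^(4*t) + t^3 - 27*t^2*e^(4*t) + 3*t^2 + 18*t*e^(4*t) + 6*t - 6*e^(4*t) + 6)*e^(-t)/(4*t^4)
d^4M/dt^4 = (81*t^4*e^(4*t) - t^4 - 108*t^3*e^(4*t) - 4*t^3 + 108*t^2*e^(4*t) - 12*t^2 - 72*t*e^(4*t) - 24*t + 24*e^(4*t) - 24)*e^(-t)/(4*t^5)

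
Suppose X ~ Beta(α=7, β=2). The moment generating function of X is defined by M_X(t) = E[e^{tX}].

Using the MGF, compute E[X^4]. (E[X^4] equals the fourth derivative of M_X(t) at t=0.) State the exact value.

M_X(t) = ₁F₁(7; 9; t)
dM/dt = 7*₁F₁(8; 10; t)/9
d^2M/dt^2 = 28*₁F₁(9; 11; t)/45
d^3M/dt^3 = 28*₁F₁(10; 12; t)/55
d^4M/dt^4 = 14*₁F₁(11; 13; t)/33

E[X^4] = d^4M/dt^4 |_{t=0} = 14/33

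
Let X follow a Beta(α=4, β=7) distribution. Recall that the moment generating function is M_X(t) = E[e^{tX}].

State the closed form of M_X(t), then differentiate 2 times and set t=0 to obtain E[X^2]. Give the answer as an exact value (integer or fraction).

E[X^2] = M^(2)(0) = 5/33

M_X(t) = ₁F₁(4; 11; t)
M^(2)(t) = 5*₁F₁(6; 13; t)/33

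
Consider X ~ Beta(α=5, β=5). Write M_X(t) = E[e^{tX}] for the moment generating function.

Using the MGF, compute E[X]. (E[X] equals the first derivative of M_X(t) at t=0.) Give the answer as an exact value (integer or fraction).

M_X(t) = ₁F₁(5; 10; t)
M^(1)(t) = ₁F₁(6; 11; t)/2

E[X] = M^(1)(0) = 1/2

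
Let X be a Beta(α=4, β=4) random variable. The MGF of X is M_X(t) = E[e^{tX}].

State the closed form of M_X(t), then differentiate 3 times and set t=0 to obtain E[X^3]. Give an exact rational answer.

E[X^3] = d^3M/dt^3 |_{t=0} = 1/6

M_X(t) = ₁F₁(4; 8; t)
dM/dt = ₁F₁(5; 9; t)/2
d^2M/dt^2 = 5*₁F₁(6; 10; t)/18
d^3M/dt^3 = ₁F₁(7; 11; t)/6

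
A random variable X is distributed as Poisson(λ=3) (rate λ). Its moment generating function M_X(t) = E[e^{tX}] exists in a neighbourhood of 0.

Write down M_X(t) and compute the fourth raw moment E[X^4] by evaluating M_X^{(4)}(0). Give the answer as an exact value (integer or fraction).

E[X^4] = d^4M/dt^4 |_{t=0} = 309

M_X(t) = e^(3*e^(t) - 3)
dM/dt = 3*e^(-3)*e^(t)*e^(3*e^(t))
d^2M/dt^2 = (9*e^(2*t)*e^(3*e^(t)) + 3*e^(t)*e^(3*e^(t)))*e^(-3)
d^3M/dt^3 = (27*e^(3*t)*e^(3*e^(t)) + 27*e^(2*t)*e^(3*e^(t)) + 3*e^(t)*e^(3*e^(t)))*e^(-3)
d^4M/dt^4 = (81*e^(4*t)*e^(3*e^(t)) + 162*e^(3*t)*e^(3*e^(t)) + 63*e^(2*t)*e^(3*e^(t)) + 3*e^(t)*e^(3*e^(t)))*e^(-3)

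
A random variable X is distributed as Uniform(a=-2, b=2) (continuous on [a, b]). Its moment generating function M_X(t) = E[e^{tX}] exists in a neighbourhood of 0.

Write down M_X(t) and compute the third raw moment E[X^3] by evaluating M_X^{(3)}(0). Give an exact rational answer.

E[X^3] = M′′′(0) = 0

M_X(t) = (e^(2*t) - e^(-2*t))/(4*t)
M′(t) = (2*t*e^(4*t) + 2*t - e^(4*t) + 1)*e^(-2*t)/(4*t^2)
M′′(t) = (2*t^2*e^(4*t) - 2*t^2 - 2*t*e^(4*t) - 2*t + e^(4*t) - 1)*e^(-2*t)/(2*t^3)
M′′′(t) = (4*t^3*e^(4*t) + 4*t^3 - 6*t^2*e^(4*t) + 6*t^2 + 6*t*e^(4*t) + 6*t - 3*e^(4*t) + 3)*e^(-2*t)/(2*t^4)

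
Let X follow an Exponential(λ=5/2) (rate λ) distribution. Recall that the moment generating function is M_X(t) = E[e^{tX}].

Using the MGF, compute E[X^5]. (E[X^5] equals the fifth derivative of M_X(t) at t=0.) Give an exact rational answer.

E[X^5] = M^(5)(0) = 768/625

M_X(t) = 5/(2*(5/2 - t))
M^(5)(t) = 19200/(64*t^6 - 960*t^5 + 6000*t^4 - 20000*t^3 + 37500*t^2 - 37500*t + 15625)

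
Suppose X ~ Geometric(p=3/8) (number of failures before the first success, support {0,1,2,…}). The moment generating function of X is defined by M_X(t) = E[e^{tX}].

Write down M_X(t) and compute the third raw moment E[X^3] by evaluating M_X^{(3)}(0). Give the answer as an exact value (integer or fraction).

M_X(t) = 3/(8*(1 - 5*e^(t)/8))
M^(3)(t) = (375*e^(3*t) + 2400*e^(2*t) + 960*e^(t))/(625*e^(4*t) - 4000*e^(3*t) + 9600*e^(2*t) - 10240*e^(t) + 4096)

E[X^3] = M^(3)(0) = 415/9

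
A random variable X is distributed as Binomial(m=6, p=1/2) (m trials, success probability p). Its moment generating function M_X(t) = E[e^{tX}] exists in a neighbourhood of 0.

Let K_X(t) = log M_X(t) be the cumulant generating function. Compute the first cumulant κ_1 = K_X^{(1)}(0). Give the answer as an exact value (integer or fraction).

M_X(t) = (e^(t)/2 + 1/2)^6
K_X(t) = log M_X(t) = 6*log(e^(t)/2 + 1/2)
dK/dt = 6*e^(t)/(e^(t) + 1)

κ_1 = dK/dt |_{t=0} = 3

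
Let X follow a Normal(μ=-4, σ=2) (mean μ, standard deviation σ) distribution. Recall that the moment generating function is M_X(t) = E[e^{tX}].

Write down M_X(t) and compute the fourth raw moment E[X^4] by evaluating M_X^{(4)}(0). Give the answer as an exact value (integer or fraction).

M_X(t) = e^(2*t^2 - 4*t)
M^(4)(t) = (256*t^4*e^(2*t^2) - 1024*t^3*e^(2*t^2) + 1920*t^2*e^(2*t^2) - 1792*t*e^(2*t^2) + 688*e^(2*t^2))*e^(-4*t)

E[X^4] = M^(4)(0) = 688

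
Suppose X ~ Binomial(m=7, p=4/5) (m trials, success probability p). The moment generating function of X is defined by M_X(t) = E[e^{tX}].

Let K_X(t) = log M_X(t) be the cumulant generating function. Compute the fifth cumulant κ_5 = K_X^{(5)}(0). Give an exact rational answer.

κ_5 = D^5[K](0) = 1932/3125

M_X(t) = (4*e^(t)/5 + 1/5)^7
K_X(t) = log M_X(t) = 7*log(4*e^(t)/5 + 1/5)
D^5[K](t) = (-1792*e^(4*t) + 4928*e^(3*t) - 1232*e^(2*t) + 28*e^(t))/(1024*e^(5*t) + 1280*e^(4*t) + 640*e^(3*t) + 160*e^(2*t) + 20*e^(t) + 1)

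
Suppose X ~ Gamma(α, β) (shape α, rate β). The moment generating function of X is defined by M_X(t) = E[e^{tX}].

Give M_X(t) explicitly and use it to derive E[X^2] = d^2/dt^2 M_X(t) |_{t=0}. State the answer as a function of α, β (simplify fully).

M_X(t) = (β/(β - t))^α
dM/dt = -α*β^α*(1/(β - t))^α/(-β + t)
d^2M/dt^2 = (α^2*β^α*(1/(β - t))^α + α*β^α*(1/(β - t))^α)/(β^2 - 2*β*t + t^2)

E[X^2] = d^2M/dt^2 |_{t=0} = α*(α + 1)/β^2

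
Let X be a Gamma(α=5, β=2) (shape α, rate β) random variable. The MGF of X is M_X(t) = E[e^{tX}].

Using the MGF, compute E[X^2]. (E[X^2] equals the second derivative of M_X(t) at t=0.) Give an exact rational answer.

E[X^2] = D^2[M](0) = 15/2

M_X(t) = 32/(2 - t)^5
D^2[M](t) = -960/(t^7 - 14*t^6 + 84*t^5 - 280*t^4 + 560*t^3 - 672*t^2 + 448*t - 128)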